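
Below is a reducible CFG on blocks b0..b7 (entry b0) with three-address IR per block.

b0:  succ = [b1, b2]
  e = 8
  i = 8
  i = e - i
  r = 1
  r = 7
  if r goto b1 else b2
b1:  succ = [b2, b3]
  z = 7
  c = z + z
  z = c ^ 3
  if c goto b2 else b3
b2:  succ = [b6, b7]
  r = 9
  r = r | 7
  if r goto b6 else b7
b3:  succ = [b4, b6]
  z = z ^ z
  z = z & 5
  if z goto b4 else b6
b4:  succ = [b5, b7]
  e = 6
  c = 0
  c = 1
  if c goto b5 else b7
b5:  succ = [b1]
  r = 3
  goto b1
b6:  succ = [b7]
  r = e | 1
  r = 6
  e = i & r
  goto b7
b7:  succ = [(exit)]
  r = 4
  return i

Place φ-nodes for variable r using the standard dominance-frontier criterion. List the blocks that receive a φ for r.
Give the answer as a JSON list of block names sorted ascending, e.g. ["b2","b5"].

idom tree: b1←b0 b2←b0 b3←b1 b4←b3 b5←b4 b6←b0 b7←b0
Dom∩ at merges:
  b1: preds {b0,b5}: {b0} ∩ {b0,b1,b3,b4,b5} = {b0}; idom=b0
  b2: preds {b0,b1}: {b0} ∩ {b0,b1} = {b0}; idom=b0
  b6: preds {b2,b3}: {b0,b2} ∩ {b0,b1,b3} = {b0}; idom=b0
  b7: preds {b2,b4,b6}: {b0,b2} ∩ {b0,b1,b3,b4} ∩ {b0,b6} = {b0}; idom=b0

DF derivation:
  b1←b0: walk · to b0
  b1←b5: walk b5→b4→b3→b1 to b0
  b2←b0: walk · to b0
  b2←b1: walk b1 to b0
  b6←b2: walk b2 to b0
  b6←b3: walk b3→b1 to b0
  b7←b2: walk b2 to b0
  b7←b4: walk b4→b3→b1 to b0
  b7←b6: walk b6 to b0
  b0 → ∅
  b1 → {b1,b2,b6,b7}
  b2 → {b6,b7}
  b3 → {b1,b6,b7}
  b4 → {b1,b7}
  b5 → {b1}
  b6 → {b7}
  b7 → ∅

φ for r: defs {b0,b2,b5,b6,b7}
  DF⁺ = {b1,b2,b6,b7}

Answer: ["b1", "b2", "b6", "b7"]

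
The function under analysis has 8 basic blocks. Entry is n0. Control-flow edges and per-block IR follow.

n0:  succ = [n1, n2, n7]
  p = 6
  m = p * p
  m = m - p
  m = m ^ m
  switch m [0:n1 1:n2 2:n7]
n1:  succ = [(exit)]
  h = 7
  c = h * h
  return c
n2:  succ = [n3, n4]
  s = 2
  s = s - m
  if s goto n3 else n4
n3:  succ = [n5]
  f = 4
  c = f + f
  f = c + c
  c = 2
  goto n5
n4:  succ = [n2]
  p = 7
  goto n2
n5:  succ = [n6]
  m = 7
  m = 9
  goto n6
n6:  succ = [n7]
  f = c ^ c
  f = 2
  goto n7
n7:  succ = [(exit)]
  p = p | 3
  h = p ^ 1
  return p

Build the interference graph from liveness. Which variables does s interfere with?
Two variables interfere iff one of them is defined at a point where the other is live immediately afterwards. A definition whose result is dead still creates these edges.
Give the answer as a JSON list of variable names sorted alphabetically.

Answer: ["m", "p"]

Derivation:
def/use:
  n0: def={m,p} ue=∅
  n1: def={c,h} ue=∅
  n2: def={s} ue={m}
  n3: def={c,f} ue=∅
  n4: def={p} ue=∅
  n5: def={m} ue=∅
  n6: def={f} ue={c}
  n7: def={h,p} ue={p}

Backward fixpoint:
  live n0: ∅→{m,p}
  live n1: ∅→∅
  live n2: {m,p}→{m,p}
  live n3: {p}→{c,p}
  live n4: {m}→{m,p}
  live n5: {c,p}→{c,p}
  live n6: {c,p}→{p}
  live n7: {p}→∅

Conflict graph:
  c: {m,p}
  f: {p}
  h: {p}
  m: {c,p,s}
  p: {c,f,h,m,s}
  s: {m,p}

N(s) = ["m", "p"]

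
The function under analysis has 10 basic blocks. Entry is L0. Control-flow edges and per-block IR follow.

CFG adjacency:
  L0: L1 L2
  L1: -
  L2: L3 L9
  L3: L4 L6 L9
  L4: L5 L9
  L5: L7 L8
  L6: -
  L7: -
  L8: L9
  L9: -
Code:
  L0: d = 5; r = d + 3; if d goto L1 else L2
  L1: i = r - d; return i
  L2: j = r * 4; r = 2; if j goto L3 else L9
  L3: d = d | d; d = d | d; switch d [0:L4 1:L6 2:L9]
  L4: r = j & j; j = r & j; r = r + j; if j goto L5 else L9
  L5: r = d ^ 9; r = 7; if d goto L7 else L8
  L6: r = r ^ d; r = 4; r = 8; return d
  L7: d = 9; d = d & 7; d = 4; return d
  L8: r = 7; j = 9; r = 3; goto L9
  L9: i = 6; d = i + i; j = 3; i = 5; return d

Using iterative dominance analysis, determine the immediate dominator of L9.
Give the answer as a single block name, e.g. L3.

idom tree: L1←L0 L2←L0 L3←L2 L4←L3 L5←L4 L6←L3 L7←L5 L8←L5 L9←L2
Join-block Dom:
  L9: preds {L2,L3,L4,L8}: {L0,L2} ∩ {L0,L2,L3} ∩ {L0,L2,L3,L4} ∩ {L0,L2,L3,L4,L5,L8} = {L0,L2}; idom=L2

idom(L9) = L2

Answer: L2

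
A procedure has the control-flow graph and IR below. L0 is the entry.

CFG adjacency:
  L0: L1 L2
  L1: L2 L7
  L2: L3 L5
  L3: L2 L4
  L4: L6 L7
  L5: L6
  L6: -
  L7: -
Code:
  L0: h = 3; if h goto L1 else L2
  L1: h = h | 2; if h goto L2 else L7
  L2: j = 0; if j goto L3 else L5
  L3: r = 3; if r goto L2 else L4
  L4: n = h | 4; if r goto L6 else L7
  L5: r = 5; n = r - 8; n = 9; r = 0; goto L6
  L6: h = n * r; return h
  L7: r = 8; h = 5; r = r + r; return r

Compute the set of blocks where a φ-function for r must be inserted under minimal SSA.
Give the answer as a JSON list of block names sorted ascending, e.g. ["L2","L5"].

idom tree: L1←L0 L2←L0 L3←L2 L4←L3 L5←L2 L6←L2 L7←L0
Dom at joins:
  L2: preds {L0,L1,L3}: {L0} ∩ {L0,L1} ∩ {L0,L2,L3} = {L0}; idom=L0
  L6: preds {L4,L5}: {L0,L2,L3,L4} ∩ {L0,L2,L5} = {L0,L2}; idom=L2
  L7: preds {L1,L4}: {L0,L1} ∩ {L0,L2,L3,L4} = {L0}; idom=L0

DF walk-up:
  L2←L0: walk · to L0
  L2←L1: walk L1 to L0
  L2←L3: walk L3→L2 to L0
  L6←L4: walk L4→L3 to L2
  L6←L5: walk L5 to L2
  L7←L1: walk L1 to L0
  L7←L4: walk L4→L3→L2 to L0
  DF(L0)=∅
  DF(L1)={L2,L7}
  DF(L2)={L2,L7}
  DF(L3)={L2,L6,L7}
  DF(L4)={L6,L7}
  DF(L5)={L6}
  DF(L6)=∅
  DF(L7)=∅

φ for r: defs {L3,L5,L7}
  DF⁺ = {L2,L6,L7}

Answer: ["L2", "L6", "L7"]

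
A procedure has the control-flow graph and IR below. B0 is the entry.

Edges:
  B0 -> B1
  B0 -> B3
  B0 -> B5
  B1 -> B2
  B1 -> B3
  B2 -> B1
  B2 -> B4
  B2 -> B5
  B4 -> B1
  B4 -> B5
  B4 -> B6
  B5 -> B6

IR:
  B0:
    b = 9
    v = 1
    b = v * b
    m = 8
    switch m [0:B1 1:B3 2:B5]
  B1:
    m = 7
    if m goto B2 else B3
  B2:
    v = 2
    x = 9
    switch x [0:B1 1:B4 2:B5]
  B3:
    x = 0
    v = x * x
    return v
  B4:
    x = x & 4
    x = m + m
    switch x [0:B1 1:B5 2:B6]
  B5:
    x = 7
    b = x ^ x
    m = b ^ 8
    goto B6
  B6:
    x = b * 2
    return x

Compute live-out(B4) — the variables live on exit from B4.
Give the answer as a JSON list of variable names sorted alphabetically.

Answer: ["b"]

Derivation:
Block summaries:
  B0 def {b,m,v} use ∅
  B1 def {m} use ∅
  B2 def {v,x} use ∅
  B3 def {v,x} use ∅
  B4 def {x} use {m,x}
  B5 def {b,m,x} use ∅
  B6 def {x} use {b}

Live sets:
  B0 li=∅ lo={b}
  B1 li={b} lo={b,m}
  B2 li={b,m} lo={b,m,x}
  B3 li=∅ lo=∅
  B4 li={b,m,x} lo={b}
  B5 li=∅ lo={b}
  B6 li={b} lo=∅

live-out(B4) = ["b"]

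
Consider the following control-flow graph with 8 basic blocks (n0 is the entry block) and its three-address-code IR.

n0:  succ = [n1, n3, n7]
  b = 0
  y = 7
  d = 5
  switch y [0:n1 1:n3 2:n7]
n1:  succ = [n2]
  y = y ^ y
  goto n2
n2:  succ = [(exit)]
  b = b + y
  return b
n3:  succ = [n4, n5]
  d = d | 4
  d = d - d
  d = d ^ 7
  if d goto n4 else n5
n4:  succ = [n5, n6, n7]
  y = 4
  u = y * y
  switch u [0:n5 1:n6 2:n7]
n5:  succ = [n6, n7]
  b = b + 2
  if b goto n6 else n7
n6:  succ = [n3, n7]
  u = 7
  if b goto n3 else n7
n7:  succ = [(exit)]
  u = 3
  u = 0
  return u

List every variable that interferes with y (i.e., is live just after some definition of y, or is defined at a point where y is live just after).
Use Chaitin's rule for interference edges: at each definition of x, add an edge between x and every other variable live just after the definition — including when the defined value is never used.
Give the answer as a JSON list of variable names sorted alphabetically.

Per-block:
  n0: {b,d,y} / ∅
  n1: {y} / {y}
  n2: {b} / {b,y}
  n3: {d} / {d}
  n4: {u,y} / ∅
  n5: {b} / {b}
  n6: {u} / {b}
  n7: {u} / ∅

Liveness:
  n0 li=∅ lo={b,d,y}
  n1 li={b,y} lo={b,y}
  n2 li={b,y} lo=∅
  n3 li={b,d} lo={b,d}
  n4 li={b,d} lo={b,d}
  n5 li={b,d} lo={b,d}
  n6 li={b,d} lo={b,d}
  n7 li=∅ lo=∅

Conflict graph:
  b↔{d,u,y}
  d↔{b,u,y}
  u↔{b,d}
  y↔{b,d}

N(y) = ["b", "d"]

Answer: ["b", "d"]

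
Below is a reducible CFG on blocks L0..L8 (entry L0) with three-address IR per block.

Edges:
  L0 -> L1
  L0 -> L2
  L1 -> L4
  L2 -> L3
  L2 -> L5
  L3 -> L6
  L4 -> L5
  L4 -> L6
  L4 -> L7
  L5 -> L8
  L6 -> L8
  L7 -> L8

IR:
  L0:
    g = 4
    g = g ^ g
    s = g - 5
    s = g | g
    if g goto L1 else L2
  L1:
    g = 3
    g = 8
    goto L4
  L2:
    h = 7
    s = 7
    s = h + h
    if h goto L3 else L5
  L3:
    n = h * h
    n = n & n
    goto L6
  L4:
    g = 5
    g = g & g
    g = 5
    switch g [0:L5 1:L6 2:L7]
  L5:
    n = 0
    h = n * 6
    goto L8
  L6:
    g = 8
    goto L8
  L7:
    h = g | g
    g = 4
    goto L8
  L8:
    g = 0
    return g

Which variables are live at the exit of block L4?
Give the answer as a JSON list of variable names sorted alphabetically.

Block summaries:
  L0: {g,s} / ∅
  L1: {g} / ∅
  L2: {h,s} / ∅
  L3: {n} / {h}
  L4: {g} / ∅
  L5: {h,n} / ∅
  L6: {g} / ∅
  L7: {g,h} / {g}
  L8: {g} / ∅

Live sets:
  live L0: ∅→∅
  live L1: ∅→∅
  live L2: ∅→{h}
  live L3: {h}→∅
  live L4: ∅→{g}
  live L5: ∅→∅
  live L6: ∅→∅
  live L7: {g}→∅
  live L8: ∅→∅

live-out(L4) = ["g"]

Answer: ["g"]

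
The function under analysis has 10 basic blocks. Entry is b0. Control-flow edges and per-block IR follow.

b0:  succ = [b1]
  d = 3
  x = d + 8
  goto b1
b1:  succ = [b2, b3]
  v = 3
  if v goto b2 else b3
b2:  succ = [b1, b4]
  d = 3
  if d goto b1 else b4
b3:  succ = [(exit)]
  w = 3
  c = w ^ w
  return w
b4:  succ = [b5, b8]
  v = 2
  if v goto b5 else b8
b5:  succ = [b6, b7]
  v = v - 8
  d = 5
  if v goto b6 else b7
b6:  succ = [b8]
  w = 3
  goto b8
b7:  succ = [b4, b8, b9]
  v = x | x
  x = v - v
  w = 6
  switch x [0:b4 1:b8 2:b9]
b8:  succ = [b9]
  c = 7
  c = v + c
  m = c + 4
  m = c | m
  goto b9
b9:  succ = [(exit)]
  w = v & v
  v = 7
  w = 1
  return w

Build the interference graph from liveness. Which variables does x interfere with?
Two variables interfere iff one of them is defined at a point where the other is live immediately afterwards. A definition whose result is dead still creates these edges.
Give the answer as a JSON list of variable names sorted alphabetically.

Per-block:
  b0: def={d,x} ue=∅
  b1: def={v} ue=∅
  b2: def={d} ue=∅
  b3: def={c,w} ue=∅
  b4: def={v} ue=∅
  b5: def={d,v} ue={v}
  b6: def={w} ue=∅
  b7: def={v,w,x} ue={x}
  b8: def={c,m} ue={v}
  b9: def={v,w} ue={v}

Liveness:
  b0 li=∅ lo={x}
  b1 li={x} lo={x}
  b2 li={x} lo={x}
  b3 li=∅ lo=∅
  b4 li={x} lo={v,x}
  b5 li={v,x} lo={v,x}
  b6 li={v} lo={v}
  b7 li={x} lo={v,x}
  b8 li={v} lo={v}
  b9 li={v} lo=∅

Interfere edges:
  c: {m,v,w}
  d: {v,x}
  m: {c,v}
  v: {c,d,m,w,x}
  w: {c,v,x}
  x: {d,v,w}

N(x) = ["d", "v", "w"]

Answer: ["d", "v", "w"]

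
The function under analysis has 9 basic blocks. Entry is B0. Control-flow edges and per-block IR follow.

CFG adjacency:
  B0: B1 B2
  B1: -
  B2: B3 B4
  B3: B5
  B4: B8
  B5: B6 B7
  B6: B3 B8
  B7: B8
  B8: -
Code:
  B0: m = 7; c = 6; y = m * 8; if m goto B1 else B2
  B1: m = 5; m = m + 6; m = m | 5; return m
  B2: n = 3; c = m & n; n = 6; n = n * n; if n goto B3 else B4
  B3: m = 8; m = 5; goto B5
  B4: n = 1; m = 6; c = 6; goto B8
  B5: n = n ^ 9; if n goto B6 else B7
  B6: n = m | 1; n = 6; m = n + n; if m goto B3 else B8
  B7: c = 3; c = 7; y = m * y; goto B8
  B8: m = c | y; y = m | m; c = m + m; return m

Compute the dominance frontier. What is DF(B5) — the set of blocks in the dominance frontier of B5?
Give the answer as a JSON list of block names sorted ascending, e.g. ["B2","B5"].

idom tree: B1←B0 B2←B0 B3←B2 B4←B2 B5←B3 B6←B5 B7←B5 B8←B2
Dom∩ at merges:
  B3: preds {B2,B6}: {B0,B2} ∩ {B0,B2,B3,B5,B6} = {B0,B2}; idom=B2
  B8: preds {B4,B6,B7}: {B0,B2,B4} ∩ {B0,B2,B3,B5,B6} ∩ {B0,B2,B3,B5,B7} = {B0,B2}; idom=B2

DF walk-up:
  join B3 pred B2: · stop@B2
  join B3 pred B6: B6→B5→B3 stop@B2
  join B8 pred B4: B4 stop@B2
  join B8 pred B6: B6→B5→B3 stop@B2
  join B8 pred B7: B7→B5→B3 stop@B2
  B0 → ∅
  B1 → ∅
  B2 → ∅
  B3 → {B3,B8}
  B4 → {B8}
  B5 → {B3,B8}
  B6 → {B3,B8}
  B7 → {B8}
  B8 → ∅

DF(B5) = ["B3", "B8"]

Answer: ["B3", "B8"]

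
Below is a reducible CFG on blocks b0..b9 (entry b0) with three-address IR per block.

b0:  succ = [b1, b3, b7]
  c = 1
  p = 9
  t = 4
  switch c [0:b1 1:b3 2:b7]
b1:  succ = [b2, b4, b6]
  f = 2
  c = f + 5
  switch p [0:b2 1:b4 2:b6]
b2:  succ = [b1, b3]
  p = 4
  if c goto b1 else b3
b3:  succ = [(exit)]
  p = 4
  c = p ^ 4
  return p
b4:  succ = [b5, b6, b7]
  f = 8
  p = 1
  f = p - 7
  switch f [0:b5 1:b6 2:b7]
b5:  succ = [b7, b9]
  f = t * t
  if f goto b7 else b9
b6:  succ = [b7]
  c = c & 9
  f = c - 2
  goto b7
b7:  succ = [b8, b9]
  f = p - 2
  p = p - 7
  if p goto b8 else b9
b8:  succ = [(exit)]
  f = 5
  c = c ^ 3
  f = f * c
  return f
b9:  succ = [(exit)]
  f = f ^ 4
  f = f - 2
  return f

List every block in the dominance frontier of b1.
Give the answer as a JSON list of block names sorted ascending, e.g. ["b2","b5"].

idom tree: b1←b0 b2←b1 b3←b0 b4←b1 b5←b4 b6←b1 b7←b0 b8←b7 b9←b0
Dom∩ at merges:
  b1: preds {b0,b2}: {b0} ∩ {b0,b1,b2} = {b0}; idom=b0
  b3: preds {b0,b2}: {b0} ∩ {b0,b1,b2} = {b0}; idom=b0
  b6: preds {b1,b4}: {b0,b1} ∩ {b0,b1,b4} = {b0,b1}; idom=b1
  b7: preds {b0,b4,b5,b6}: {b0} ∩ {b0,b1,b4} ∩ {b0,b1,b4,b5} ∩ {b0,b1,b6} = {b0}; idom=b0
  b9: preds {b5,b7}: {b0,b1,b4,b5} ∩ {b0,b7} = {b0}; idom=b0

Frontier:
  b1←b0: walk · to b0
  b1←b2: walk b2→b1 to b0
  b3←b0: walk · to b0
  b3←b2: walk b2→b1 to b0
  b6←b1: walk · to b1
  b6←b4: walk b4 to b1
  b7←b0: walk · to b0
  b7←b4: walk b4→b1 to b0
  b7←b5: walk b5→b4→b1 to b0
  b7←b6: walk b6→b1 to b0
  b9←b5: walk b5→b4→b1 to b0
  b9←b7: walk b7 to b0
  b0 → ∅
  b1 → {b1,b3,b7,b9}
  b2 → {b1,b3}
  b3 → ∅
  b4 → {b6,b7,b9}
  b5 → {b7,b9}
  b6 → {b7}
  b7 → {b9}
  b8 → ∅
  b9 → ∅

DF(b1) = ["b1", "b3", "b7", "b9"]

Answer: ["b1", "b3", "b7", "b9"]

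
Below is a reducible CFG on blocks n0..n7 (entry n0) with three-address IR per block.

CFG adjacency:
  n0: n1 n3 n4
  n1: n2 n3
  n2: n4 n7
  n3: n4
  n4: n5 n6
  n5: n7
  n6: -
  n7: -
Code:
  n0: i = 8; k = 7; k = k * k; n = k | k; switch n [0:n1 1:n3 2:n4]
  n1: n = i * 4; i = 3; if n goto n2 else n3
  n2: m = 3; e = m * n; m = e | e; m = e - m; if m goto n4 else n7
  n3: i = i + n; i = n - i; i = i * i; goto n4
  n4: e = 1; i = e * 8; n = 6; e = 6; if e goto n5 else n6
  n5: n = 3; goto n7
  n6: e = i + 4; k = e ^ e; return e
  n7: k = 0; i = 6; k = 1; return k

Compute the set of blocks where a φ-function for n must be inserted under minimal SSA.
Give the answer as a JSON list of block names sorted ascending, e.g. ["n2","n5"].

Answer: ["n3", "n4", "n7"]

Derivation:
idom tree: n1←n0 n2←n1 n3←n0 n4←n0 n5←n4 n6←n4 n7←n0
Dom∩ at merges:
  n3: preds {n0,n1}: {n0} ∩ {n0,n1} = {n0}; idom=n0
  n4: preds {n0,n2,n3}: {n0} ∩ {n0,n1,n2} ∩ {n0,n3} = {n0}; idom=n0
  n7: preds {n2,n5}: {n0,n1,n2} ∩ {n0,n4,n5} = {n0}; idom=n0

DF derivation:
  join n3 pred n0: · stop@n0
  join n3 pred n1: n1 stop@n0
  join n4 pred n0: · stop@n0
  join n4 pred n2: n2→n1 stop@n0
  join n4 pred n3: n3 stop@n0
  join n7 pred n2: n2→n1 stop@n0
  join n7 pred n5: n5→n4 stop@n0
  n0 → ∅
  n1 → {n3,n4,n7}
  n2 → {n4,n7}
  n3 → {n4}
  n4 → {n7}
  n5 → {n7}
  n6 → ∅
  n7 → ∅

φ for n: defs {n0,n1,n4,n5}
  DF⁺ = {n3,n4,n7}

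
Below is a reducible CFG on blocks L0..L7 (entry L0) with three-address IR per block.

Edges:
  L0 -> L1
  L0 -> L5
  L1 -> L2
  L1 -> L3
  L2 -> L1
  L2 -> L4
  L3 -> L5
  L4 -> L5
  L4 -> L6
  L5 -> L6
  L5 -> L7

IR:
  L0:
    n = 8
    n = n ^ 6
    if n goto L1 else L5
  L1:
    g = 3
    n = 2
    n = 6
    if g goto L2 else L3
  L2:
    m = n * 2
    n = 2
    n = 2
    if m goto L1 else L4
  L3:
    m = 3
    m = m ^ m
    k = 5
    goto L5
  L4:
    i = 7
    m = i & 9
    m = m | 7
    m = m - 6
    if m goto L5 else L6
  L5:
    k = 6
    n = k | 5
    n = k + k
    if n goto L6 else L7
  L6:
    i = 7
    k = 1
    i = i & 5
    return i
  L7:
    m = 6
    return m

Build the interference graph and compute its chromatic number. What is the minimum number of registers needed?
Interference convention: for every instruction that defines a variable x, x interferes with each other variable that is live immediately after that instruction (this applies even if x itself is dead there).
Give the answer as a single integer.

Answer: 2

Analysis:
Block summaries:
  L0: {n} / ∅
  L1: {g,n} / ∅
  L2: {m,n} / {n}
  L3: {k,m} / ∅
  L4: {i,m} / ∅
  L5: {k,n} / ∅
  L6: {i,k} / ∅
  L7: {m} / ∅

Liveness:
  L0 li=∅ lo=∅
  L1 li=∅ lo={n}
  L2 li={n} lo=∅
  L3 li=∅ lo=∅
  L4 li=∅ lo=∅
  L5 li=∅ lo=∅
  L6 li=∅ lo=∅
  L7 li=∅ lo=∅

Conflict graph:
  g: {n}
  i: {k}
  k: {i,n}
  m: {n}
  n: {g,k,m}

Chromatic number:
  {g,n} pairwise interfere (2-clique) ⇒ χ ≥ 2
  assign g→c1 i→c0 k→c1 m→c1 n→c0 — no edge inside a register ⇒ χ ≤ 2
  χ = 2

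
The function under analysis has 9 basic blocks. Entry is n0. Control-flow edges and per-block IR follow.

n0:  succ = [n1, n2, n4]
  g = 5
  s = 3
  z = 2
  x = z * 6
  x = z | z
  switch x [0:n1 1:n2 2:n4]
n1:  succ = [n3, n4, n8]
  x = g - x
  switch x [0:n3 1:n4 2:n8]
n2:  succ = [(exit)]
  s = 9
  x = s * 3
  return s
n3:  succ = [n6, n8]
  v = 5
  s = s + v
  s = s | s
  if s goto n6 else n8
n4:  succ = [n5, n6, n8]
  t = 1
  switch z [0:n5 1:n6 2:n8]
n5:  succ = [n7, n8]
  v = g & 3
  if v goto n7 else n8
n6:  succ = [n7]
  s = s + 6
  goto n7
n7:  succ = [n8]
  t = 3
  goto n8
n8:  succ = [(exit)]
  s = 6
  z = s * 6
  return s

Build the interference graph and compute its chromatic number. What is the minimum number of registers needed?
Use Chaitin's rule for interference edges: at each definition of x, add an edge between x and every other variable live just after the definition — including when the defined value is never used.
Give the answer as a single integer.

Answer: 4

Derivation:
Block summaries:
  n0: def={g,s,x,z} ue=∅
  n1: def={x} ue={g,x}
  n2: def={s,x} ue=∅
  n3: def={s,v} ue={s}
  n4: def={t} ue={z}
  n5: def={v} ue={g}
  n6: def={s} ue={s}
  n7: def={t} ue=∅
  n8: def={s,z} ue=∅

Backward fixpoint:
  n0 li=∅ lo={g,s,x,z}
  n1 li={g,s,x,z} lo={g,s,z}
  n2 li=∅ lo=∅
  n3 li={s} lo={s}
  n4 li={g,s,z} lo={g,s}
  n5 li={g} lo=∅
  n6 li={s} lo=∅
  n7 li=∅ lo=∅
  n8 li=∅ lo=∅

Interference:
  g: {s,t,x,z}
  s: {g,t,v,x,z}
  t: {g,s,z}
  v: {s}
  x: {g,s,z}
  z: {g,s,t,x}

Registers:
  lower bound: {g,s,t,z} mutually conflict ⇒ χ ≥ 4
  4-colouring: c0={s}  c1={g,v}  c2={z}  c3={t,x}
  χ = 4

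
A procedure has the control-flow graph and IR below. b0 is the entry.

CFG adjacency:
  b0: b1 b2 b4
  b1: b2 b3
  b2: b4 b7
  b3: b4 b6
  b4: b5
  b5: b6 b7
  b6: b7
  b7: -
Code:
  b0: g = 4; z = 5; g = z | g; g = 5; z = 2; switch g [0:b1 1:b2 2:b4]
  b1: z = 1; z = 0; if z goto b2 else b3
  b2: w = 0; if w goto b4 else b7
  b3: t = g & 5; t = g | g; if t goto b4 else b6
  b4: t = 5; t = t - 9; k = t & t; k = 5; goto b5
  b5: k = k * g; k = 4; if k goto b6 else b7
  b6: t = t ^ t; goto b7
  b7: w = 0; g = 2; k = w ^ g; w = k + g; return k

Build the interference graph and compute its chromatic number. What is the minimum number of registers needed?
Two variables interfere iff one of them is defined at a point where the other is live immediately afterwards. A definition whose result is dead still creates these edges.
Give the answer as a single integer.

def/use:
  b0: {g,z} / ∅
  b1: {z} / ∅
  b2: {w} / ∅
  b3: {t} / {g}
  b4: {k,t} / ∅
  b5: {k} / {g,k}
  b6: {t} / {t}
  b7: {g,k,w} / ∅

Live sets:
  live b0: ∅→{g}
  live b1: {g}→{g}
  live b2: {g}→{g}
  live b3: {g}→{g,t}
  live b4: {g}→{g,k,t}
  live b5: {g,k,t}→{t}
  live b6: {t}→∅
  live b7: ∅→∅

Conflict graph:
  g↔{k,t,w,z}
  k↔{g,t,w}
  t↔{g,k}
  w↔{g,k}
  z↔{g}

Colouring:
  {g,k,t} pairwise interfere (3-clique) ⇒ χ ≥ 3
  3-colouring: R0={g}  R1={k,z}  R2={t,w}
  χ = 3

Answer: 3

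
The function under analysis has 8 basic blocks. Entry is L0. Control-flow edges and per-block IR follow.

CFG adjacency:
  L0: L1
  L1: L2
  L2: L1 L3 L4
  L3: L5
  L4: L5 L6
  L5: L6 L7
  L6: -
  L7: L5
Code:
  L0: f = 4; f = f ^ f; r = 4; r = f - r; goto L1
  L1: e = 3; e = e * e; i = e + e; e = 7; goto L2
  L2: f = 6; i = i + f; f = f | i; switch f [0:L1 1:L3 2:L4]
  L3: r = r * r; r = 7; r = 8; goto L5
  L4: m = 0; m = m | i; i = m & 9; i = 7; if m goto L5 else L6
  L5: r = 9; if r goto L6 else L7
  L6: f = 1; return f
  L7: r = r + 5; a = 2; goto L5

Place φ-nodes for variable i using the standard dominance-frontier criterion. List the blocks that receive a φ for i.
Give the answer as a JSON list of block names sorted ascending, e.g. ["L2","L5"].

idom tree: L1←L0 L2←L1 L3←L2 L4←L2 L5←L2 L6←L2 L7←L5
Join-block Dom:
  L1: preds {L0,L2}: {L0} ∩ {L0,L1,L2} = {L0}; idom=L0
  L5: preds {L3,L4,L7}: {L0,L1,L2,L3} ∩ {L0,L1,L2,L4} ∩ {L0,L1,L2,L5,L7} = {L0,L1,L2}; idom=L2
  L6: preds {L4,L5}: {L0,L1,L2,L4} ∩ {L0,L1,L2,L5} = {L0,L1,L2}; idom=L2

DF walk-up:
  L1←L0: walk · to L0
  L1←L2: walk L2→L1 to L0
  L5←L3: walk L3 to L2
  L5←L4: walk L4 to L2
  L5←L7: walk L7→L5 to L2
  L6←L4: walk L4 to L2
  L6←L5: walk L5 to L2
  L0 → ∅
  L1 → {L1}
  L2 → {L1}
  L3 → {L5}
  L4 → {L5,L6}
  L5 → {L5,L6}
  L6 → ∅
  L7 → {L5}

φ for i: defs {L1,L2,L4}
  DF⁺ = {L1,L5,L6}

Answer: ["L1", "L5", "L6"]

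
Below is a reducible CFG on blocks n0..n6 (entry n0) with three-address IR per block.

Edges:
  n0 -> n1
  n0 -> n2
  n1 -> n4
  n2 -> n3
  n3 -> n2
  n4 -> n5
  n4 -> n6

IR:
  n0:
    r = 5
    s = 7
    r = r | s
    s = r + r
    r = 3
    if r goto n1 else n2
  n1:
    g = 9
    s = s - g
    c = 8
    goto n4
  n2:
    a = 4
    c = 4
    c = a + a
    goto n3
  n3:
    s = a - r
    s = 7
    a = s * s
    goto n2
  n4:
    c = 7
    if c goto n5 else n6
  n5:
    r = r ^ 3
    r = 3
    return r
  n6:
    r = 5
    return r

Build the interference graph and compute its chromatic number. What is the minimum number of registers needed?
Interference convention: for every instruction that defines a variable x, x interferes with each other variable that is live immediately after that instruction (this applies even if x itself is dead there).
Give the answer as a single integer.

def/use:
  n0: def={r,s} ue=∅
  n1: def={c,g,s} ue={s}
  n2: def={a,c} ue=∅
  n3: def={a,s} ue={a,r}
  n4: def={c} ue=∅
  n5: def={r} ue={r}
  n6: def={r} ue=∅

Liveness:
  n0: in=∅ out={r,s}
  n1: in={r,s} out={r}
  n2: in={r} out={a,r}
  n3: in={a,r} out={r}
  n4: in={r} out={r}
  n5: in={r} out=∅
  n6: in=∅ out=∅

Interfere edges:
  a — {c,r}
  c — {a,r}
  g — {r,s}
  r — {a,c,g,s}
  s — {g,r}

Chromatic number:
  lower bound: {a,c,r} mutually conflict ⇒ χ ≥ 3
  assign a→R1 c→R2 g→R1 r→R0 s→R2 — no edge inside a register ⇒ χ ≤ 3
  χ = 3

Answer: 3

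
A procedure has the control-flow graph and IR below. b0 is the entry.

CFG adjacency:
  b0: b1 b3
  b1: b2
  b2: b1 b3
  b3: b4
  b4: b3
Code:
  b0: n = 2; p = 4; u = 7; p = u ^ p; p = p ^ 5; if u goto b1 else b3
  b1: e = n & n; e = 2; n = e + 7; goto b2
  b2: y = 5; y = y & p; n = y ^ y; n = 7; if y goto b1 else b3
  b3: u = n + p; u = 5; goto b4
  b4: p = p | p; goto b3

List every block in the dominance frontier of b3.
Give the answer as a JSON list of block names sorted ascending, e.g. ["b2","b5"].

Answer: ["b3"]

Derivation:
idom tree: b1←b0 b2←b1 b3←b0 b4←b3
Dom at joins:
  b1: preds {b0,b2}: {b0} ∩ {b0,b1,b2} = {b0}; idom=b0
  b3: preds {b0,b2,b4}: {b0} ∩ {b0,b1,b2} ∩ {b0,b3,b4} = {b0}; idom=b0

Frontier:
  b1←b0: walk · to b0
  b1←b2: walk b2→b1 to b0
  b3←b0: walk · to b0
  b3←b2: walk b2→b1 to b0
  b3←b4: walk b4→b3 to b0
  b0: DF=∅
  b1: DF={b1,b3}
  b2: DF={b1,b3}
  b3: DF={b3}
  b4: DF={b3}

DF(b3) = ["b3"]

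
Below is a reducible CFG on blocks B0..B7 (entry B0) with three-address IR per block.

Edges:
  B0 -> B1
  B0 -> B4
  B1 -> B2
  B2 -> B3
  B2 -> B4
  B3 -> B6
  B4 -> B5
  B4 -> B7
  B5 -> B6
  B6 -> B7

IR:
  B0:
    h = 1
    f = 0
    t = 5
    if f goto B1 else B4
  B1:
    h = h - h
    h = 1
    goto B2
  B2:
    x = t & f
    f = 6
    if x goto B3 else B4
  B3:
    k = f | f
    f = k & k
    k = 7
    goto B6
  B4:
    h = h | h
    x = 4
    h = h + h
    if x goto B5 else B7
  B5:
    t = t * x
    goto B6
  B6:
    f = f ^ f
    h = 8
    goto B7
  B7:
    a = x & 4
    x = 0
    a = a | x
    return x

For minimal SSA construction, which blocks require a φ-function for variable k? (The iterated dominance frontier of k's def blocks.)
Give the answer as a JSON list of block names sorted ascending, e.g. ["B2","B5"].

Answer: ["B6", "B7"]

Derivation:
idom tree: B1←B0 B2←B1 B3←B2 B4←B0 B5←B4 B6←B0 B7←B0
Join-block Dom:
  B4: preds {B0,B2}: {B0} ∩ {B0,B1,B2} = {B0}; idom=B0
  B6: preds {B3,B5}: {B0,B1,B2,B3} ∩ {B0,B4,B5} = {B0}; idom=B0
  B7: preds {B4,B6}: {B0,B4} ∩ {B0,B6} = {B0}; idom=B0

Frontier:
  join B4 pred B0: · stop@B0
  join B4 pred B2: B2→B1 stop@B0
  join B6 pred B3: B3→B2→B1 stop@B0
  join B6 pred B5: B5→B4 stop@B0
  join B7 pred B4: B4 stop@B0
  join B7 pred B6: B6 stop@B0
  DF(B0)=∅
  DF(B1)={B4,B6}
  DF(B2)={B4,B6}
  DF(B3)={B6}
  DF(B4)={B6,B7}
  DF(B5)={B6}
  DF(B6)={B7}
  DF(B7)=∅

φ for k: defs {B3}
  DF⁺ = {B6,B7}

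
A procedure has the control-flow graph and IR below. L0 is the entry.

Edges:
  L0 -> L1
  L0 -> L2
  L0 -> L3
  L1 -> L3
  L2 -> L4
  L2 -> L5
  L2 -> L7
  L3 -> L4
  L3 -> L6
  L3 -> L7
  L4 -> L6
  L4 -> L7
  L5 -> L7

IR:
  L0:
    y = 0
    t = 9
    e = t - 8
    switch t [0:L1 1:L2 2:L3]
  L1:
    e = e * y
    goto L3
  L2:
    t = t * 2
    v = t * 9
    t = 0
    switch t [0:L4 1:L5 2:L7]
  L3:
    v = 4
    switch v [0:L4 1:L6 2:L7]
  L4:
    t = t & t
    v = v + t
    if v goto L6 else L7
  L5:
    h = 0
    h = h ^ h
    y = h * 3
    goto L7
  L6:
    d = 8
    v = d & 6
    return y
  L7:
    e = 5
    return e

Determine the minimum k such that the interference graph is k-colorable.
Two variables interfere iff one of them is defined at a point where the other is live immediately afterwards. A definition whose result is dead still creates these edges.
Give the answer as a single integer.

Answer: 3

Working:
Per-block:
  L0: def={e,t,y} ue=∅
  L1: def={e} ue={e,y}
  L2: def={t,v} ue={t}
  L3: def={v} ue=∅
  L4: def={t,v} ue={t,v}
  L5: def={h,y} ue=∅
  L6: def={d,v} ue={y}
  L7: def={e} ue=∅

Liveness:
  L0: in=∅ out={e,t,y}
  L1: in={e,t,y} out={t,y}
  L2: in={t,y} out={t,v,y}
  L3: in={t,y} out={t,v,y}
  L4: in={t,v,y} out={y}
  L5: in=∅ out=∅
  L6: in={y} out=∅
  L7: in=∅ out=∅

Interfere edges:
  d↔{y}
  e↔{t,y}
  h↔∅
  t↔{e,v,y}
  v↔{t,y}
  y↔{d,e,t,v}

Colouring:
  {e,t,y} pairwise interfere (3-clique) ⇒ χ ≥ 3
  assign d→R1 e→R2 h→R0 t→R1 v→R2 y→R0 — no edge inside a register ⇒ χ ≤ 3
  χ = 3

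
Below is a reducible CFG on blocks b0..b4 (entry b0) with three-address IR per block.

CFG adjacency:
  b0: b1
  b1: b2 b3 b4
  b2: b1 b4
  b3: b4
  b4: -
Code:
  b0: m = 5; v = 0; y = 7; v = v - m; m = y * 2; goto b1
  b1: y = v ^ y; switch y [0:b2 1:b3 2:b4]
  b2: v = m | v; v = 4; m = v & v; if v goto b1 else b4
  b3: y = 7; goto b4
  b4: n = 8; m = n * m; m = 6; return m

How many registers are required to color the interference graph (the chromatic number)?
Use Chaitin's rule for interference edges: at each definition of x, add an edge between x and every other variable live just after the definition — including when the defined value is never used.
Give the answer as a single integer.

Answer: 3

Derivation:
Block summaries:
  b0 def {m,v,y} use ∅
  b1 def {y} use {v,y}
  b2 def {m,v} use {m,v}
  b3 def {y} use ∅
  b4 def {m,n} use {m}

Backward fixpoint:
  b0: in=∅ out={m,v,y}
  b1: in={m,v,y} out={m,v,y}
  b2: in={m,v,y} out={m,v,y}
  b3: in={m} out={m}
  b4: in={m} out=∅

Interference:
  m — {n,v,y}
  n — {m}
  v — {m,y}
  y — {m,v}

Registers:
  {m,v,y} pairwise interfere (3-clique) ⇒ χ ≥ 3
  assign m→R0 n→R1 v→R1 y→R2 — no edge inside a register ⇒ χ ≤ 3
  χ = 3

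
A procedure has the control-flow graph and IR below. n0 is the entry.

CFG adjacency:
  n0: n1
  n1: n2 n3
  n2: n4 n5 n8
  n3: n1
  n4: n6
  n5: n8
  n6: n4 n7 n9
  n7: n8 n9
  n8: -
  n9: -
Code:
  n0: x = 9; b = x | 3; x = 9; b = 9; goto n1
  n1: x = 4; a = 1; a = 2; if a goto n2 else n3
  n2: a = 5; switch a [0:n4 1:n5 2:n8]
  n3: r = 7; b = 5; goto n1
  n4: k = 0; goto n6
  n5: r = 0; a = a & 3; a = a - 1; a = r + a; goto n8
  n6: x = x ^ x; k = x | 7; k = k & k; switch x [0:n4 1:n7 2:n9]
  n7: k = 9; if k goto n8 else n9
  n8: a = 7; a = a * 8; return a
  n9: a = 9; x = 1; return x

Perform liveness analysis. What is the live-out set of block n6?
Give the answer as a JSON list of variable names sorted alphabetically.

Answer: ["x"]

Working:
def/use:
  n0 def {b,x} use ∅
  n1 def {a,x} use ∅
  n2 def {a} use ∅
  n3 def {b,r} use ∅
  n4 def {k} use ∅
  n5 def {a,r} use {a}
  n6 def {k,x} use {x}
  n7 def {k} use ∅
  n8 def {a} use ∅
  n9 def {a,x} use ∅

Backward fixpoint:
  live n0: ∅→∅
  live n1: ∅→{x}
  live n2: {x}→{a,x}
  live n3: ∅→∅
  live n4: {x}→{x}
  live n5: {a}→∅
  live n6: {x}→{x}
  live n7: ∅→∅
  live n8: ∅→∅
  live n9: ∅→∅

live-out(n6) = ["x"]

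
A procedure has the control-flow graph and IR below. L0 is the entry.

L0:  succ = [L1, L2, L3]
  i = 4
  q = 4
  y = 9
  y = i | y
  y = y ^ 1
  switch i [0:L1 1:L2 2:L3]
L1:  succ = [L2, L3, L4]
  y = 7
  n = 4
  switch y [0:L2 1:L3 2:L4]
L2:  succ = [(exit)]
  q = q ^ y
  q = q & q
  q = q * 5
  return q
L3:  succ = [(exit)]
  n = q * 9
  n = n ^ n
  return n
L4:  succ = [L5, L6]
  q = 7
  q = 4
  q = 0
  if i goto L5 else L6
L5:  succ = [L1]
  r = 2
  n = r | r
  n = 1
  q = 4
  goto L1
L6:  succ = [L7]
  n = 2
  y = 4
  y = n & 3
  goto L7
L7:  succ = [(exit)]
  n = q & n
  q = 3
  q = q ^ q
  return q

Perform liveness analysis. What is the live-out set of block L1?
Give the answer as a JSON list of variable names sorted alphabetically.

Block summaries:
  L0: {i,q,y} / ∅
  L1: {n,y} / ∅
  L2: {q} / {q,y}
  L3: {n} / {q}
  L4: {q} / {i}
  L5: {n,q,r} / ∅
  L6: {n,y} / ∅
  L7: {n,q} / {n,q}

Liveness:
  live L0: ∅→{i,q,y}
  live L1: {i,q}→{i,q,y}
  live L2: {q,y}→∅
  live L3: {q}→∅
  live L4: {i}→{i,q}
  live L5: {i}→{i,q}
  live L6: {q}→{n,q}
  live L7: {n,q}→∅

live-out(L1) = ["i", "q", "y"]

Answer: ["i", "q", "y"]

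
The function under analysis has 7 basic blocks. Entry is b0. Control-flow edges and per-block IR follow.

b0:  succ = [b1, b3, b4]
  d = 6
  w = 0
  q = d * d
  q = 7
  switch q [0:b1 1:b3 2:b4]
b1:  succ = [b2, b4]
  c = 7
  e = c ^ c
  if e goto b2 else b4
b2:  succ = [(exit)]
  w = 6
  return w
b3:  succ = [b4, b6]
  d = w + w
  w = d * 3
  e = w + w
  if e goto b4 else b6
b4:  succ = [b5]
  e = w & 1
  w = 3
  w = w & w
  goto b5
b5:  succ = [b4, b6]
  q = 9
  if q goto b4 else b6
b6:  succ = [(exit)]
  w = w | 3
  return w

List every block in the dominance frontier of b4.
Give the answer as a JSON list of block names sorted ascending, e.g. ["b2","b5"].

idom tree: b1←b0 b2←b1 b3←b0 b4←b0 b5←b4 b6←b0
Join-block Dom:
  b4: preds {b0,b1,b3,b5}: {b0} ∩ {b0,b1} ∩ {b0,b3} ∩ {b0,b4,b5} = {b0}; idom=b0
  b6: preds {b3,b5}: {b0,b3} ∩ {b0,b4,b5} = {b0}; idom=b0

DF derivation:
  join b4 pred b0: · stop@b0
  join b4 pred b1: b1 stop@b0
  join b4 pred b3: b3 stop@b0
  join b4 pred b5: b5→b4 stop@b0
  join b6 pred b3: b3 stop@b0
  join b6 pred b5: b5→b4 stop@b0
  DF(b0)=∅
  DF(b1)={b4}
  DF(b2)=∅
  DF(b3)={b4,b6}
  DF(b4)={b4,b6}
  DF(b5)={b4,b6}
  DF(b6)=∅

DF(b4) = ["b4", "b6"]

Answer: ["b4", "b6"]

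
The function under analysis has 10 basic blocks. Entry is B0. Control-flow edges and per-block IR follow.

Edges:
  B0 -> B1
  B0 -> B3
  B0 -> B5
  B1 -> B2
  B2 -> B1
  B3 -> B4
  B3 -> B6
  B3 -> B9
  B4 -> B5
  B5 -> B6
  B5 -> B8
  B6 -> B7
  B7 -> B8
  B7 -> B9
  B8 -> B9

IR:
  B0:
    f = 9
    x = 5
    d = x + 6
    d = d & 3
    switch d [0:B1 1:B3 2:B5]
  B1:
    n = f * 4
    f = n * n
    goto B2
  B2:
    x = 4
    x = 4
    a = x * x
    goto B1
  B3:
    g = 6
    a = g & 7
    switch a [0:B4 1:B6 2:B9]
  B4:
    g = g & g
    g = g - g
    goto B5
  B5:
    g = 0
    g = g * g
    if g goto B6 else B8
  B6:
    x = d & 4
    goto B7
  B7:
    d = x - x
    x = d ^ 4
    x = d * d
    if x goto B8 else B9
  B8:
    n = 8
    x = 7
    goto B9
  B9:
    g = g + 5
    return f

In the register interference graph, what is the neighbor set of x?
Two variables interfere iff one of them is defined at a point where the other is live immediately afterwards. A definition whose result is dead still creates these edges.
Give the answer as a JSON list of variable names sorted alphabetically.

def/use:
  B0: def={d,f,x} ue=∅
  B1: def={f,n} ue={f}
  B2: def={a,x} ue=∅
  B3: def={a,g} ue=∅
  B4: def={g} ue={g}
  B5: def={g} ue=∅
  B6: def={x} ue={d}
  B7: def={d,x} ue={x}
  B8: def={n,x} ue=∅
  B9: def={g} ue={f,g}

Backward fixpoint:
  B0: in=∅ out={d,f}
  B1: in={f} out={f}
  B2: in={f} out={f}
  B3: in={d,f} out={d,f,g}
  B4: in={d,f,g} out={d,f}
  B5: in={d,f} out={d,f,g}
  B6: in={d,f,g} out={f,g,x}
  B7: in={f,g,x} out={f,g}
  B8: in={f,g} out={f,g}
  B9: in={f,g} out=∅

Conflict graph:
  a — {d,f,g}
  d — {a,f,g,x}
  f — {a,d,g,n,x}
  g — {a,d,f,n,x}
  n — {f,g}
  x — {d,f,g}

N(x) = ["d", "f", "g"]

Answer: ["d", "f", "g"]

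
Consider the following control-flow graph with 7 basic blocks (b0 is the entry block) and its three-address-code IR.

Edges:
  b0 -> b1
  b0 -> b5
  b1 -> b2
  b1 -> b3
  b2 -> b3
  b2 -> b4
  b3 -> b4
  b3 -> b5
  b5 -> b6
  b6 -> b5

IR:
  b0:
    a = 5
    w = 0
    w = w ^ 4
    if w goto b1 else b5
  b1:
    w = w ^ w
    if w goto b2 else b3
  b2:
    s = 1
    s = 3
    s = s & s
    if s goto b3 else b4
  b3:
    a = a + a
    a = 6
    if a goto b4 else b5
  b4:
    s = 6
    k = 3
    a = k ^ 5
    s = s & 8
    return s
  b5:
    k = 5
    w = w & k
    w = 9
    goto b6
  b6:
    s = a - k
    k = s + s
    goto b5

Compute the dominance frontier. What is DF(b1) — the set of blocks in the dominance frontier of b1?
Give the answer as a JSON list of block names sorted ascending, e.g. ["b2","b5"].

Answer: ["b5"]

Analysis:
idom tree: b1←b0 b2←b1 b3←b1 b4←b1 b5←b0 b6←b5
Join-block Dom:
  b3: preds {b1,b2}: {b0,b1} ∩ {b0,b1,b2} = {b0,b1}; idom=b1
  b4: preds {b2,b3}: {b0,b1,b2} ∩ {b0,b1,b3} = {b0,b1}; idom=b1
  b5: preds {b0,b3,b6}: {b0} ∩ {b0,b1,b3} ∩ {b0,b5,b6} = {b0}; idom=b0

DF walk-up:
  b3←b1: walk · to b1
  b3←b2: walk b2 to b1
  b4←b2: walk b2 to b1
  b4←b3: walk b3 to b1
  b5←b0: walk · to b0
  b5←b3: walk b3→b1 to b0
  b5←b6: walk b6→b5 to b0
  b0: DF=∅
  b1: DF={b5}
  b2: DF={b3,b4}
  b3: DF={b4,b5}
  b4: DF=∅
  b5: DF={b5}
  b6: DF={b5}

DF(b1) = ["b5"]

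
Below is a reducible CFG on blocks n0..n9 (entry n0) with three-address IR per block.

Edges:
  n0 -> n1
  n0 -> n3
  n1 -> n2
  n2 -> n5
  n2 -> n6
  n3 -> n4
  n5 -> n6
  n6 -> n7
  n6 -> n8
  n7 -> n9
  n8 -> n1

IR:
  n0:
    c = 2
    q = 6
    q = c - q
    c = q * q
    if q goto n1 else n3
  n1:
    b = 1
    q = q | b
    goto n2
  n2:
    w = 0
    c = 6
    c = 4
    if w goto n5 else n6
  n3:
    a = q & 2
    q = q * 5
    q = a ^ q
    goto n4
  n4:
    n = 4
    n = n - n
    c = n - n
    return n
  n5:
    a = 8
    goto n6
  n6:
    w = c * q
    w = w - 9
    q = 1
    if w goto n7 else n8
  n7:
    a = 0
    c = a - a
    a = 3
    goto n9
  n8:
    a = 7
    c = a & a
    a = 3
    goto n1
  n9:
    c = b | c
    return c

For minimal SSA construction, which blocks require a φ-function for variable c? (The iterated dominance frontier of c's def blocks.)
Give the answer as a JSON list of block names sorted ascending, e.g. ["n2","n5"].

idom tree: n1←n0 n2←n1 n3←n0 n4←n3 n5←n2 n6←n2 n7←n6 n8←n6 n9←n7
Dom at joins:
  n1: preds {n0,n8}: {n0} ∩ {n0,n1,n2,n6,n8} = {n0}; idom=n0
  n6: preds {n2,n5}: {n0,n1,n2} ∩ {n0,n1,n2,n5} = {n0,n1,n2}; idom=n2

DF derivation:
  n1←n0: walk · to n0
  n1←n8: walk n8→n6→n2→n1 to n0
  n6←n2: walk · to n2
  n6←n5: walk n5 to n2
  n0: DF=∅
  n1: DF={n1}
  n2: DF={n1}
  n3: DF=∅
  n4: DF=∅
  n5: DF={n6}
  n6: DF={n1}
  n7: DF=∅
  n8: DF={n1}
  n9: DF=∅

φ for c: defs {n0,n2,n4,n7,n8,n9}
  DF⁺ = {n1}

Answer: ["n1"]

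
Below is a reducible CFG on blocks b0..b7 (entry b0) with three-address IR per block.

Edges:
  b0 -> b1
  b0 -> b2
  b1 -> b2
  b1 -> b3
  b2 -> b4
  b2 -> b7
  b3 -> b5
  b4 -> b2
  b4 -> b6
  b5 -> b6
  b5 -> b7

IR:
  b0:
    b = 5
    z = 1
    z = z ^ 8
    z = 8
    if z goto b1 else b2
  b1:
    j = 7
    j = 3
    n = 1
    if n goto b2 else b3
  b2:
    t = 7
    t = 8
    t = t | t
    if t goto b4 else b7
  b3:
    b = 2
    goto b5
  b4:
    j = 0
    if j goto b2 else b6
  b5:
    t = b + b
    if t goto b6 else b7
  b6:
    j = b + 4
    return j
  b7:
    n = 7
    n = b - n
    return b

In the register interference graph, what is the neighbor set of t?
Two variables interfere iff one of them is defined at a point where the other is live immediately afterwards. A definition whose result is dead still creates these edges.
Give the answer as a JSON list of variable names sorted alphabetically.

Answer: ["b"]

Working:
Block summaries:
  b0 def {b,z} use ∅
  b1 def {j,n} use ∅
  b2 def {t} use ∅
  b3 def {b} use ∅
  b4 def {j} use ∅
  b5 def {t} use {b}
  b6 def {j} use {b}
  b7 def {n} use {b}

Liveness:
  b0 li=∅ lo={b}
  b1 li={b} lo={b}
  b2 li={b} lo={b}
  b3 li=∅ lo={b}
  b4 li={b} lo={b}
  b5 li={b} lo={b}
  b6 li={b} lo=∅
  b7 li={b} lo=∅

Interference:
  b: {j,n,t,z}
  j: {b}
  n: {b}
  t: {b}
  z: {b}

N(t) = ["b"]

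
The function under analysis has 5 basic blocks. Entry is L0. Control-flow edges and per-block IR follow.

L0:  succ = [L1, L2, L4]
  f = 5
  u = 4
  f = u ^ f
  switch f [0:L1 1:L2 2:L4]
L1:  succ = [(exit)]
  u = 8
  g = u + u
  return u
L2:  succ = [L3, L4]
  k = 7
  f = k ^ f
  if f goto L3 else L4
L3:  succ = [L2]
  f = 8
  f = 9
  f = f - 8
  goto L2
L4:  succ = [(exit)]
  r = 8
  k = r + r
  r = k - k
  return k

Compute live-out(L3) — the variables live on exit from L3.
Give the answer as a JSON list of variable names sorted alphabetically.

Per-block:
  L0 def {f,u} use ∅
  L1 def {g,u} use ∅
  L2 def {f,k} use {f}
  L3 def {f} use ∅
  L4 def {k,r} use ∅

Liveness:
  L0 li=∅ lo={f}
  L1 li=∅ lo=∅
  L2 li={f} lo=∅
  L3 li=∅ lo={f}
  L4 li=∅ lo=∅

live-out(L3) = ["f"]

Answer: ["f"]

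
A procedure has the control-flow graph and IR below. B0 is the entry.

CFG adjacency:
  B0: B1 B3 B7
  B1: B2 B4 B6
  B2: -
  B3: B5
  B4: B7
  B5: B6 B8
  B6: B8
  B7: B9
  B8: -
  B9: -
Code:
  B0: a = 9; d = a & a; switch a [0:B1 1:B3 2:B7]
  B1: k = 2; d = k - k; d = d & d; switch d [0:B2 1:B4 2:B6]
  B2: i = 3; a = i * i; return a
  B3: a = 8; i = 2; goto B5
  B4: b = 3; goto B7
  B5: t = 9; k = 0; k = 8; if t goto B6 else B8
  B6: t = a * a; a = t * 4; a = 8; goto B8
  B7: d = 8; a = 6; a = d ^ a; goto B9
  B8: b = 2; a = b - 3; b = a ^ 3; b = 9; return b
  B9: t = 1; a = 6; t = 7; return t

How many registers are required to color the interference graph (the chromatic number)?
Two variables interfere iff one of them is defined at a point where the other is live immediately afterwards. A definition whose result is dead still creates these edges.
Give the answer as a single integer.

Per-block:
  B0: {a,d} / ∅
  B1: {d,k} / ∅
  B2: {a,i} / ∅
  B3: {a,i} / ∅
  B4: {b} / ∅
  B5: {k,t} / ∅
  B6: {a,t} / {a}
  B7: {a,d} / ∅
  B8: {a,b} / ∅
  B9: {a,t} / ∅

Backward fixpoint:
  live B0: ∅→{a}
  live B1: {a}→{a}
  live B2: ∅→∅
  live B3: ∅→{a}
  live B4: ∅→∅
  live B5: {a}→{a}
  live B6: {a}→∅
  live B7: ∅→∅
  live B8: ∅→∅
  live B9: ∅→∅

Interference:
  a↔{d,i,k,t}
  b↔∅
  d↔{a}
  i↔{a}
  k↔{a,t}
  t↔{a,k}

Colouring:
  lower bound: {a,k,t} mutually conflict ⇒ χ ≥ 3
  3-colouring: c0={a,b}  c1={d,i,k}  c2={t}
  χ = 3

Answer: 3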